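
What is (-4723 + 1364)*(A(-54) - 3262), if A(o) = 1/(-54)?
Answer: 591684491/54 ≈ 1.0957e+7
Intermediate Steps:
A(o) = -1/54
(-4723 + 1364)*(A(-54) - 3262) = (-4723 + 1364)*(-1/54 - 3262) = -3359*(-176149/54) = 591684491/54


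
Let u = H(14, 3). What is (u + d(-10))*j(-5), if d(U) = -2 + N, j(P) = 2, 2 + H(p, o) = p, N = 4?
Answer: 28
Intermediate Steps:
H(p, o) = -2 + p
u = 12 (u = -2 + 14 = 12)
d(U) = 2 (d(U) = -2 + 4 = 2)
(u + d(-10))*j(-5) = (12 + 2)*2 = 14*2 = 28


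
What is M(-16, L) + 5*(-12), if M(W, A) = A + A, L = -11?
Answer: -82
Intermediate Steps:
M(W, A) = 2*A
M(-16, L) + 5*(-12) = 2*(-11) + 5*(-12) = -22 - 60 = -82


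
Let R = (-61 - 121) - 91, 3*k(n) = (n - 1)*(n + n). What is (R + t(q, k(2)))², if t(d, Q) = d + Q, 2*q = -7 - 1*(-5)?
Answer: 669124/9 ≈ 74347.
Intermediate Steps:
k(n) = 2*n*(-1 + n)/3 (k(n) = ((n - 1)*(n + n))/3 = ((-1 + n)*(2*n))/3 = (2*n*(-1 + n))/3 = 2*n*(-1 + n)/3)
R = -273 (R = -182 - 91 = -273)
q = -1 (q = (-7 - 1*(-5))/2 = (-7 + 5)/2 = (½)*(-2) = -1)
t(d, Q) = Q + d
(R + t(q, k(2)))² = (-273 + ((⅔)*2*(-1 + 2) - 1))² = (-273 + ((⅔)*2*1 - 1))² = (-273 + (4/3 - 1))² = (-273 + ⅓)² = (-818/3)² = 669124/9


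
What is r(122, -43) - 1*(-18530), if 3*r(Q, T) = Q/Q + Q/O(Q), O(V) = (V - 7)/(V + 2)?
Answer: 2136031/115 ≈ 18574.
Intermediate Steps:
O(V) = (-7 + V)/(2 + V)
r(Q, T) = 1/3 + Q*(2 + Q)/(3*(-7 + Q)) (r(Q, T) = (Q/Q + Q/(((-7 + Q)/(2 + Q))))/3 = (1 + Q*((2 + Q)/(-7 + Q)))/3 = (1 + Q*(2 + Q)/(-7 + Q))/3 = 1/3 + Q*(2 + Q)/(3*(-7 + Q)))
r(122, -43) - 1*(-18530) = (-7 + 122 + 122*(2 + 122))/(3*(-7 + 122)) - 1*(-18530) = (1/3)*(-7 + 122 + 122*124)/115 + 18530 = (1/3)*(1/115)*(-7 + 122 + 15128) + 18530 = (1/3)*(1/115)*15243 + 18530 = 5081/115 + 18530 = 2136031/115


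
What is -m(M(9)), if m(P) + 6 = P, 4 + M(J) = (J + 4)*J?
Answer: -107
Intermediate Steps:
M(J) = -4 + J*(4 + J) (M(J) = -4 + (J + 4)*J = -4 + (4 + J)*J = -4 + J*(4 + J))
m(P) = -6 + P
-m(M(9)) = -(-6 + (-4 + 9**2 + 4*9)) = -(-6 + (-4 + 81 + 36)) = -(-6 + 113) = -1*107 = -107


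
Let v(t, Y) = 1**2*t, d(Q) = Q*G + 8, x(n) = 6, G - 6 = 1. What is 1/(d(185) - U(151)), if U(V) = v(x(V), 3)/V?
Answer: 151/196747 ≈ 0.00076748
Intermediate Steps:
G = 7 (G = 6 + 1 = 7)
d(Q) = 8 + 7*Q (d(Q) = Q*7 + 8 = 7*Q + 8 = 8 + 7*Q)
v(t, Y) = t (v(t, Y) = 1*t = t)
U(V) = 6/V
1/(d(185) - U(151)) = 1/((8 + 7*185) - 6/151) = 1/((8 + 1295) - 6/151) = 1/(1303 - 1*6/151) = 1/(1303 - 6/151) = 1/(196747/151) = 151/196747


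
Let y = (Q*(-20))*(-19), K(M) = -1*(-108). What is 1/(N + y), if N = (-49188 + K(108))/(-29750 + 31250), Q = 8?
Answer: 25/75182 ≈ 0.00033253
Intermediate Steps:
K(M) = 108
N = -818/25 (N = (-49188 + 108)/(-29750 + 31250) = -49080/1500 = -49080*1/1500 = -818/25 ≈ -32.720)
y = 3040 (y = (8*(-20))*(-19) = -160*(-19) = 3040)
1/(N + y) = 1/(-818/25 + 3040) = 1/(75182/25) = 25/75182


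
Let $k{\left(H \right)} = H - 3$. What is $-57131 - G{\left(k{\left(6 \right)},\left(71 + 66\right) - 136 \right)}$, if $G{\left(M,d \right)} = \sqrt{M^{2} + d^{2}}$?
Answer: $-57131 - \sqrt{10} \approx -57134.0$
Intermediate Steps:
$k{\left(H \right)} = -3 + H$
$-57131 - G{\left(k{\left(6 \right)},\left(71 + 66\right) - 136 \right)} = -57131 - \sqrt{\left(-3 + 6\right)^{2} + \left(\left(71 + 66\right) - 136\right)^{2}} = -57131 - \sqrt{3^{2} + \left(137 - 136\right)^{2}} = -57131 - \sqrt{9 + 1^{2}} = -57131 - \sqrt{9 + 1} = -57131 - \sqrt{10}$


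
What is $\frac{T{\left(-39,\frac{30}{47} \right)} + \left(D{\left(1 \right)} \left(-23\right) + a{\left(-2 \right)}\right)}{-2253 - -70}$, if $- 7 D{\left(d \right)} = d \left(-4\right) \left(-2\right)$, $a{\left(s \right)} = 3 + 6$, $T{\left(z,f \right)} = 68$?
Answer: $- \frac{723}{15281} \approx -0.047314$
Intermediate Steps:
$a{\left(s \right)} = 9$
$D{\left(d \right)} = - \frac{8 d}{7}$ ($D{\left(d \right)} = - \frac{d \left(-4\right) \left(-2\right)}{7} = - \frac{- 4 d \left(-2\right)}{7} = - \frac{8 d}{7}$)
$\frac{T{\left(-39,\frac{30}{47} \right)} + \left(D{\left(1 \right)} \left(-23\right) + a{\left(-2 \right)}\right)}{-2253 - -70} = \frac{68 + \left(\left(- \frac{8}{7}\right) 1 \left(-23\right) + 9\right)}{-2253 - -70} = \frac{68 + \left(\left(- \frac{8}{7}\right) \left(-23\right) + 9\right)}{-2253 + 70} = \frac{68 + \left(\frac{184}{7} + 9\right)}{-2183} = \left(68 + \frac{247}{7}\right) \left(- \frac{1}{2183}\right) = \frac{723}{7} \left(- \frac{1}{2183}\right) = - \frac{723}{15281}$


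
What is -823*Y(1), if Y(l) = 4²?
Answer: -13168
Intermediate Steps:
Y(l) = 16
-823*Y(1) = -823*16 = -13168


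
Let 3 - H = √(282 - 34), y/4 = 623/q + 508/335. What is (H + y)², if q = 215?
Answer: 5599999049/8300161 - 238044*√62/2881 ≈ 24.092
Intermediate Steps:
y = 50868/2881 (y = 4*(623/215 + 508/335) = 4*(12717/2881) = 50868/2881 ≈ 17.656)
H = 3 - 2*√62 (H = 3 - √(282 - 34) = 3 - √248 = 3 - 2*√62 ≈ -12.748)
(H + y)² = ((3 - 2*√62) + 50868/2881)² = (59511/2881 - 2*√62)²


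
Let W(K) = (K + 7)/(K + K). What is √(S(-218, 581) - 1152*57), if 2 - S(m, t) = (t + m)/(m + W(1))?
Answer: I*√3006979270/214 ≈ 256.24*I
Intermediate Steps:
W(K) = (7 + K)/(2*K) (W(K) = (7 + K)/((2*K)) = (7 + K)*(1/(2*K)) = (7 + K)/(2*K))
S(m, t) = 2 - (m + t)/(4 + m) (S(m, t) = 2 - (t + m)/(m + (½)*(7 + 1)/1) = 2 - (m + t)/(m + (½)*1*8) = 2 - (m + t)/(m + 4) = 2 - (m + t)/(4 + m))
√(S(-218, 581) - 1152*57) = √((8 - 218 - 1*581)/(4 - 218) - 1152*57) = √((8 - 218 - 581)/(-214) - 65664) = √(-1/214*(-791) - 65664) = √(791/214 - 65664) = √(-14051305/214) = I*√3006979270/214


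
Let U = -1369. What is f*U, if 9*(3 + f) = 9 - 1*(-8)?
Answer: 13690/9 ≈ 1521.1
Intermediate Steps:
f = -10/9 (f = -3 + (9 - 1*(-8))/9 = -3 + (9 + 8)/9 = -3 + (⅑)*17 = -3 + 17/9 = -10/9 ≈ -1.1111)
f*U = -10/9*(-1369) = 13690/9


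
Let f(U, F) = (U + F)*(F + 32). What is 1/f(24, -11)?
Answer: 1/273 ≈ 0.0036630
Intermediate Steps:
f(U, F) = (32 + F)*(F + U) (f(U, F) = (F + U)*(32 + F) = (32 + F)*(F + U))
1/f(24, -11) = 1/((-11)² + 32*(-11) + 32*24 - 11*24) = 1/(121 - 352 + 768 - 264) = 1/273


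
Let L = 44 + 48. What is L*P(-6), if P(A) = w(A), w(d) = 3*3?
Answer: 828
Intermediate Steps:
w(d) = 9
P(A) = 9
L = 92
L*P(-6) = 92*9 = 828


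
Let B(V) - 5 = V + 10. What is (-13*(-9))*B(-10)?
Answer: 585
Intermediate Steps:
B(V) = 15 + V (B(V) = 5 + (V + 10) = 5 + (10 + V) = 15 + V)
(-13*(-9))*B(-10) = (-13*(-9))*(15 - 10) = 117*5 = 585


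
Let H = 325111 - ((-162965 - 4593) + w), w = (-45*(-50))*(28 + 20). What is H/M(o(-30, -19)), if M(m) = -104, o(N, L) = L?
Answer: -384669/104 ≈ -3698.7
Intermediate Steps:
w = 108000 (w = 2250*48 = 108000)
H = 384669 (H = 325111 - ((-162965 - 4593) + 108000) = 325111 - (-167558 + 108000) = 325111 - 1*(-59558) = 325111 + 59558 = 384669)
H/M(o(-30, -19)) = 384669/(-104) = 384669*(-1/104) = -384669/104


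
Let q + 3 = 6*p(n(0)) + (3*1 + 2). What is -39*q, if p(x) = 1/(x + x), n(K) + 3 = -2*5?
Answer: -69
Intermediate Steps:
n(K) = -13 (n(K) = -3 - 2*5 = -3 - 10 = -13)
p(x) = 1/(2*x)
q = 23/13 (q = -3 + (6*((1/2)/(-13)) + (3*1 + 2)) = -3 + (6*((1/2)*(-1/13)) + (3 + 2)) = -3 + (6*(-1/26) + 5) = -3 + (-3/13 + 5) = -3 + 62/13 = 23/13 ≈ 1.7692)
-39*q = -39*23/13 = -69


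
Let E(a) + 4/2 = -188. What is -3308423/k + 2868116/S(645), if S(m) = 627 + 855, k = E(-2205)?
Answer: 143369077/7410 ≈ 19348.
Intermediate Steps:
E(a) = -190 (E(a) = -2 - 188 = -190)
k = -190
S(m) = 1482
-3308423/k + 2868116/S(645) = -3308423/(-190) + 2868116/1482 = -3308423*(-1/190) + 2868116*(1/1482) = 3308423/190 + 1434058/741 = 143369077/7410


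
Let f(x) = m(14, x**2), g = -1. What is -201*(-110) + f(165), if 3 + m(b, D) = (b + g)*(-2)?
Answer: 22081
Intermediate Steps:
m(b, D) = -1 - 2*b (m(b, D) = -3 + (b - 1)*(-2) = -3 + (-1 + b)*(-2) = -3 + (2 - 2*b) = -1 - 2*b)
f(x) = -29 (f(x) = -1 - 2*14 = -1 - 28 = -29)
-201*(-110) + f(165) = -201*(-110) - 29 = 22110 - 29 = 22081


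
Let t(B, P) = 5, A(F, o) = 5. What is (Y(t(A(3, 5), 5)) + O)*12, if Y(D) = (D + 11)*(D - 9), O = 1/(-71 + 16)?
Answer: -42252/55 ≈ -768.22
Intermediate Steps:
O = -1/55 (O = 1/(-55) = -1/55 ≈ -0.018182)
Y(D) = (-9 + D)*(11 + D) (Y(D) = (11 + D)*(-9 + D) = (-9 + D)*(11 + D))
(Y(t(A(3, 5), 5)) + O)*12 = ((-99 + 5² + 2*5) - 1/55)*12 = ((-99 + 25 + 10) - 1/55)*12 = (-64 - 1/55)*12 = -3521/55*12 = -42252/55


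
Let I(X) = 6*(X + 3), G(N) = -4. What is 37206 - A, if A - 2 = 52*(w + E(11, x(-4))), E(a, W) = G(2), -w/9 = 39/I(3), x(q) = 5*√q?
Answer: 37919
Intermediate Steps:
I(X) = 18 + 6*X (I(X) = 6*(3 + X) = 18 + 6*X)
w = -39/4 (w = -351/(18 + 6*3) = -351/(18 + 18) = -351/36 = -9*13/12 = -39/4 ≈ -9.7500)
E(a, W) = -4
A = -713 (A = 2 + 52*(-39/4 - 4) = 2 + 52*(-55/4) = 2 - 715 = -713)
37206 - A = 37206 - 1*(-713) = 37206 + 713 = 37919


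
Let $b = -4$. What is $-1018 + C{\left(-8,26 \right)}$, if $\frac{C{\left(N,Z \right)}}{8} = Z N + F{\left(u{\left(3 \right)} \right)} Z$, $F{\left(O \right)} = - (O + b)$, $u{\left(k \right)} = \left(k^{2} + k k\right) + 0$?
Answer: $-5594$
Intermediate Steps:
$u{\left(k \right)} = 2 k^{2}$ ($u{\left(k \right)} = \left(k^{2} + k^{2}\right) + 0 = 2 k^{2} + 0 = 2 k^{2}$)
$F{\left(O \right)} = 4 - O$ ($F{\left(O \right)} = - (O - 4) = - (-4 + O) = 4 - O$)
$C{\left(N,Z \right)} = - 112 Z + 8 N Z$ ($C{\left(N,Z \right)} = 8 \left(Z N + \left(4 - 2 \cdot 3^{2}\right) Z\right) = 8 \left(N Z + \left(4 - 2 \cdot 9\right) Z\right) = 8 \left(N Z + \left(4 - 18\right) Z\right) = 8 \left(N Z - 14 Z\right) = 8 \left(- 14 Z + N Z\right) = - 112 Z + 8 N Z$)
$-1018 + C{\left(-8,26 \right)} = -1018 + 8 \cdot 26 \left(-14 - 8\right) = -1018 + 8 \cdot 26 \left(-22\right) = -1018 - 4576 = -5594$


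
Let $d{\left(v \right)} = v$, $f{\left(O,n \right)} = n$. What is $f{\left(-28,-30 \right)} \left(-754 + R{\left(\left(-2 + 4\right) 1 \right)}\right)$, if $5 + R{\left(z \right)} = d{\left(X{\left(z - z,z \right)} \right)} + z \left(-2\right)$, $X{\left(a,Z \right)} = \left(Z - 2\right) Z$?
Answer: $22890$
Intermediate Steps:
$X{\left(a,Z \right)} = Z \left(-2 + Z\right)$ ($X{\left(a,Z \right)} = \left(-2 + Z\right) Z = Z \left(-2 + Z\right)$)
$R{\left(z \right)} = -5 - 2 z + z \left(-2 + z\right)$ ($R{\left(z \right)} = -5 + \left(z \left(-2 + z\right) + z \left(-2\right)\right) = -5 + \left(z \left(-2 + z\right) - 2 z\right) = -5 + \left(- 2 z + z \left(-2 + z\right)\right) = -5 - 2 z + z \left(-2 + z\right)$)
$f{\left(-28,-30 \right)} \left(-754 + R{\left(\left(-2 + 4\right) 1 \right)}\right) = - 30 \left(-754 - \left(5 - \left(-2 + 4\right)^{2} + 4 \left(-2 + 4\right) 1\right)\right) = - 30 \left(-754 - \left(5 - 4 + 4 \cdot 2 \cdot 1\right)\right) = - 30 \left(-754 - \left(13 - 4\right)\right) = - 30 \left(-754 - 9\right) = \left(-30\right) \left(-763\right) = 22890$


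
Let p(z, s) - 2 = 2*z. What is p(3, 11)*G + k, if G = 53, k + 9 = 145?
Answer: 560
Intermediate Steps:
k = 136 (k = -9 + 145 = 136)
p(z, s) = 2 + 2*z
p(3, 11)*G + k = (2 + 2*3)*53 + 136 = (2 + 6)*53 + 136 = 8*53 + 136 = 424 + 136 = 560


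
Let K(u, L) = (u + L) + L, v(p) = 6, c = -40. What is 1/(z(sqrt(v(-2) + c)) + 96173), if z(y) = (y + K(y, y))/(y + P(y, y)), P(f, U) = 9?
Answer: 3686677/354563147145 - 4*I*sqrt(34)/118187715715 ≈ 1.0398e-5 - 1.9735e-10*I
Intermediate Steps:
K(u, L) = u + 2*L (K(u, L) = (L + u) + L = u + 2*L)
z(y) = 4*y/(9 + y) (z(y) = (y + (y + 2*y))/(y + 9) = (y + 3*y)/(9 + y) = (4*y)/(9 + y) = 4*y/(9 + y))
1/(z(sqrt(v(-2) + c)) + 96173) = 1/(4*sqrt(6 - 40)/(9 + sqrt(6 - 40)) + 96173) = 1/(4*sqrt(-34)/(9 + sqrt(-34)) + 96173) = 1/(4*(I*sqrt(34))/(9 + I*sqrt(34)) + 96173) = 1/(4*I*sqrt(34)/(9 + I*sqrt(34)) + 96173) = 1/(96173 + 4*I*sqrt(34)/(9 + I*sqrt(34)))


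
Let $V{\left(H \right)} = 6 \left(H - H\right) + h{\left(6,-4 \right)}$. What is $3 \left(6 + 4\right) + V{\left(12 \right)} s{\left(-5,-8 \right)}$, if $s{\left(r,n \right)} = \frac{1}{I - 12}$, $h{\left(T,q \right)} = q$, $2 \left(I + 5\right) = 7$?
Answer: $\frac{818}{27} \approx 30.296$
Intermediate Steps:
$I = - \frac{3}{2}$ ($I = -5 + \frac{1}{2} \cdot 7 = -5 + \frac{7}{2} = - \frac{3}{2} \approx -1.5$)
$s{\left(r,n \right)} = - \frac{2}{27}$ ($s{\left(r,n \right)} = \frac{1}{- \frac{3}{2} - 12} = \frac{1}{- \frac{27}{2}} = - \frac{2}{27}$)
$V{\left(H \right)} = -4$ ($V{\left(H \right)} = 6 \left(H - H\right) - 4 = 6 \cdot 0 - 4 = 0 - 4 = -4$)
$3 \left(6 + 4\right) + V{\left(12 \right)} s{\left(-5,-8 \right)} = 3 \left(6 + 4\right) - - \frac{8}{27} = 3 \cdot 10 + \frac{8}{27} = 30 + \frac{8}{27} = \frac{818}{27}$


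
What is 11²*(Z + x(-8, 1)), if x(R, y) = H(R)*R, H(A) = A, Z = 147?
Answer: 25531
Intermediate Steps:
x(R, y) = R² (x(R, y) = R*R = R²)
11²*(Z + x(-8, 1)) = 11²*(147 + (-8)²) = 121*(147 + 64) = 121*211 = 25531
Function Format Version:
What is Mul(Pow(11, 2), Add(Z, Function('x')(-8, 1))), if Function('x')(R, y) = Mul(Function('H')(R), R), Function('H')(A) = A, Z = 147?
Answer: 25531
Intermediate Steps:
Function('x')(R, y) = Pow(R, 2) (Function('x')(R, y) = Mul(R, R) = Pow(R, 2))
Mul(Pow(11, 2), Add(Z, Function('x')(-8, 1))) = Mul(Pow(11, 2), Add(147, Pow(-8, 2))) = Mul(121, Add(147, 64)) = Mul(121, 211) = 25531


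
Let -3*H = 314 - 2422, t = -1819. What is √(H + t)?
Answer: I*√10047/3 ≈ 33.412*I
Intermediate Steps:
H = 2108/3 (H = -(314 - 2422)/3 = -⅓*(-2108) = 2108/3 ≈ 702.67)
√(H + t) = √(2108/3 - 1819) = √(-3349/3) = I*√10047/3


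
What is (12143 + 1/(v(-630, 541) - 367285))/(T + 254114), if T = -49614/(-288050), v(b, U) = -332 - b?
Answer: 641821940238500/13431281487801459 ≈ 0.047786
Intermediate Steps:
T = 24807/144025 (T = -49614*(-1/288050) = 24807/144025 ≈ 0.17224)
(12143 + 1/(v(-630, 541) - 367285))/(T + 254114) = (12143 + 1/((-332 - 1*(-630)) - 367285))/(24807/144025 + 254114) = (12143 + 1/((-332 + 630) - 367285))/(36598793657/144025) = (12143 + 1/(298 - 367285))*(144025/36598793657) = (12143 + 1/(-366987))*(144025/36598793657) = (12143 - 1/366987)*(144025/36598793657) = (4456323140/366987)*(144025/36598793657) = 641821940238500/13431281487801459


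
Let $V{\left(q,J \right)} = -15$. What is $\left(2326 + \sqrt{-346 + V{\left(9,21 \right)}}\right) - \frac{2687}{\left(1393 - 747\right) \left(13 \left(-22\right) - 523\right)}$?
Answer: $\frac{1215602851}{522614} + 19 i \approx 2326.0 + 19.0 i$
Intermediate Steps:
$\left(2326 + \sqrt{-346 + V{\left(9,21 \right)}}\right) - \frac{2687}{\left(1393 - 747\right) \left(13 \left(-22\right) - 523\right)} = \left(2326 + \sqrt{-346 - 15}\right) - \frac{2687}{\left(1393 - 747\right) \left(13 \left(-22\right) - 523\right)} = \left(2326 + \sqrt{-361}\right) - \frac{2687}{646 \left(-286 - 523\right)} = \left(2326 + 19 i\right) - \frac{2687}{646 \left(-809\right)} = \left(2326 + 19 i\right) - \frac{2687}{-522614} = \left(2326 + 19 i\right) - - \frac{2687}{522614} = \left(2326 + 19 i\right) + \frac{2687}{522614} = \frac{1215602851}{522614} + 19 i$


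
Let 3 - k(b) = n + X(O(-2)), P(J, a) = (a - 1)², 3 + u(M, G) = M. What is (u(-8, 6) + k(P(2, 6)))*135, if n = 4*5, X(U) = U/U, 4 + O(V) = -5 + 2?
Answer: -3915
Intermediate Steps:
u(M, G) = -3 + M
P(J, a) = (-1 + a)²
O(V) = -7 (O(V) = -4 + (-5 + 2) = -4 - 3 = -7)
X(U) = 1
n = 20
k(b) = -18 (k(b) = 3 - (20 + 1) = 3 - 1*21 = 3 - 21 = -18)
(u(-8, 6) + k(P(2, 6)))*135 = ((-3 - 8) - 18)*135 = (-11 - 18)*135 = -29*135 = -3915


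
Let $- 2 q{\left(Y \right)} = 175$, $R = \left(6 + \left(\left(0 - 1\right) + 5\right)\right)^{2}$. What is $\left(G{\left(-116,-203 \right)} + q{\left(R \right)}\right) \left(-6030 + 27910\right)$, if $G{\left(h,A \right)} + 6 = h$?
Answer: $-4583860$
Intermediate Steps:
$R = 100$ ($R = \left(6 + \left(-1 + 5\right)\right)^{2} = \left(6 + 4\right)^{2} = 10^{2} = 100$)
$q{\left(Y \right)} = - \frac{175}{2}$ ($q{\left(Y \right)} = \left(- \frac{1}{2}\right) 175 = - \frac{175}{2}$)
$G{\left(h,A \right)} = -6 + h$
$\left(G{\left(-116,-203 \right)} + q{\left(R \right)}\right) \left(-6030 + 27910\right) = \left(\left(-6 - 116\right) - \frac{175}{2}\right) \left(-6030 + 27910\right) = \left(-122 - \frac{175}{2}\right) 21880 = \left(- \frac{419}{2}\right) 21880 = -4583860$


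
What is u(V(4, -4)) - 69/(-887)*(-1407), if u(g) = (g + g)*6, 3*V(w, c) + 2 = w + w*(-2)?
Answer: -118371/887 ≈ -133.45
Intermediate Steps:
V(w, c) = -⅔ - w/3 (V(w, c) = -⅔ + (w + w*(-2))/3 = -⅔ + (w - 2*w)/3 = -⅔ + (-w)/3 = -⅔ - w/3)
u(g) = 12*g (u(g) = (2*g)*6 = 12*g)
u(V(4, -4)) - 69/(-887)*(-1407) = 12*(-⅔ - ⅓*4) - 69/(-887)*(-1407) = 12*(-⅔ - 4/3) - 69*(-1/887)*(-1407) = 12*(-2) + (69/887)*(-1407) = -24 - 97083/887 = -118371/887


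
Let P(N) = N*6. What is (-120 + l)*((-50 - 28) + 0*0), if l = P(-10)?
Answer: 14040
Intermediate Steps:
P(N) = 6*N
l = -60 (l = 6*(-10) = -60)
(-120 + l)*((-50 - 28) + 0*0) = (-120 - 60)*((-50 - 28) + 0*0) = -180*(-78 + 0) = -180*(-78) = 14040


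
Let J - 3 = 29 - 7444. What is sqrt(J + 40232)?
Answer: 2*sqrt(8205) ≈ 181.16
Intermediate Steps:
J = -7412 (J = 3 + (29 - 7444) = 3 - 7415 = -7412)
sqrt(J + 40232) = sqrt(-7412 + 40232) = sqrt(32820) = 2*sqrt(8205)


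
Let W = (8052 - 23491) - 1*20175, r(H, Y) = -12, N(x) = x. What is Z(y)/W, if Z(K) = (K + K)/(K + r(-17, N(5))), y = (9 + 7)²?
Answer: -64/1086227 ≈ -5.8920e-5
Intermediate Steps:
W = -35614 (W = -15439 - 20175 = -35614)
y = 256 (y = 16² = 256)
Z(K) = 2*K/(-12 + K) (Z(K) = (K + K)/(K - 12) = (2*K)/(-12 + K) = 2*K/(-12 + K))
Z(y)/W = (2*256/(-12 + 256))/(-35614) = (2*256/244)*(-1/35614) = (2*256*(1/244))*(-1/35614) = (128/61)*(-1/35614) = -64/1086227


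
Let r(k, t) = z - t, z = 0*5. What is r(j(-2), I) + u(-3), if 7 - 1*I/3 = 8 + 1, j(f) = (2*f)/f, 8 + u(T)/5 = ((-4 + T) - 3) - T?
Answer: -69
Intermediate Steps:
u(T) = -75 (u(T) = -40 + 5*(((-4 + T) - 3) - T) = -40 + 5*((-7 + T) - T) = -40 + 5*(-7) = -40 - 35 = -75)
z = 0
j(f) = 2
I = -6 (I = 21 - 3*(8 + 1) = 21 - 3*9 = 21 - 27 = -6)
r(k, t) = -t (r(k, t) = 0 - t = -t)
r(j(-2), I) + u(-3) = -1*(-6) - 75 = 6 - 75 = -69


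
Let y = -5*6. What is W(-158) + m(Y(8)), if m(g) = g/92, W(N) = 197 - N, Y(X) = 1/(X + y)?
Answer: 718519/2024 ≈ 355.00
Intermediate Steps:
y = -30
Y(X) = 1/(-30 + X) (Y(X) = 1/(X - 30) = 1/(-30 + X))
m(g) = g/92 (m(g) = g*(1/92) = g/92)
W(-158) + m(Y(8)) = (197 - 1*(-158)) + 1/(92*(-30 + 8)) = (197 + 158) + (1/92)/(-22) = 355 + (1/92)*(-1/22) = 355 - 1/2024 = 718519/2024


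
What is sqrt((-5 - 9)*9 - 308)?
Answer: I*sqrt(434) ≈ 20.833*I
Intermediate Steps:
sqrt((-5 - 9)*9 - 308) = sqrt(-14*9 - 308) = sqrt(-126 - 308) = sqrt(-434) = I*sqrt(434)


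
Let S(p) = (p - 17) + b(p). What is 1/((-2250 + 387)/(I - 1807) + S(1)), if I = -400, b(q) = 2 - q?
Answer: -2207/31242 ≈ -0.070642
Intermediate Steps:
S(p) = -15 (S(p) = (p - 17) + (2 - p) = (-17 + p) + (2 - p) = -15)
1/((-2250 + 387)/(I - 1807) + S(1)) = 1/((-2250 + 387)/(-400 - 1807) - 15) = 1/(-1863/(-2207) - 15) = 1/(-1863*(-1/2207) - 15) = 1/(1863/2207 - 15) = 1/(-31242/2207) = -2207/31242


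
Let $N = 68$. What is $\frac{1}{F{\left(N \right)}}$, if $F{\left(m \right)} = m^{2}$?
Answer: $\frac{1}{4624} \approx 0.00021626$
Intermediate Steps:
$\frac{1}{F{\left(N \right)}} = \frac{1}{68^{2}} = \frac{1}{4624}$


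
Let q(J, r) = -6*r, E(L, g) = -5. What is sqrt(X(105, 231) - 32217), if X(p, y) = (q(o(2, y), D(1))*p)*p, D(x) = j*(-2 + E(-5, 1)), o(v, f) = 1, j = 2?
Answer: sqrt(893883) ≈ 945.45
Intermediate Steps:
D(x) = -14 (D(x) = 2*(-2 - 5) = 2*(-7) = -14)
X(p, y) = 84*p**2 (X(p, y) = ((-6*(-14))*p)*p = (84*p)*p = 84*p**2)
sqrt(X(105, 231) - 32217) = sqrt(84*105**2 - 32217) = sqrt(84*11025 - 32217) = sqrt(926100 - 32217) = sqrt(893883)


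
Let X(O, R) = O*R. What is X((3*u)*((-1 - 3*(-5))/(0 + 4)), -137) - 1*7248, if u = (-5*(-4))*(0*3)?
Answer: -7248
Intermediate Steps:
u = 0 (u = 20*0 = 0)
X((3*u)*((-1 - 3*(-5))/(0 + 4)), -137) - 1*7248 = ((3*0)*((-1 - 3*(-5))/(0 + 4)))*(-137) - 1*7248 = (0*((-1 + 15)/4))*(-137) - 7248 = (0*(14*(¼)))*(-137) - 7248 = (0*(7/2))*(-137) - 7248 = 0*(-137) - 7248 = 0 - 7248 = -7248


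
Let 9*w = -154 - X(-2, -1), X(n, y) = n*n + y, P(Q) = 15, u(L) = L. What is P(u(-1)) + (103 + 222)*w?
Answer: -50890/9 ≈ -5654.4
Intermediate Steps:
X(n, y) = y + n² (X(n, y) = n² + y = y + n²)
w = -157/9 (w = (-154 - (-1 + (-2)²))/9 = (-154 - (-1 + 4))/9 = (-154 - 1*3)/9 = (-154 - 3)/9 = (⅑)*(-157) = -157/9 ≈ -17.444)
P(u(-1)) + (103 + 222)*w = 15 + (103 + 222)*(-157/9) = 15 + 325*(-157/9) = 15 - 51025/9 = -50890/9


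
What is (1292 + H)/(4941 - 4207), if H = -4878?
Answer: -1793/367 ≈ -4.8856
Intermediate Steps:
(1292 + H)/(4941 - 4207) = (1292 - 4878)/(4941 - 4207) = -3586/734 = -3586*1/734 = -1793/367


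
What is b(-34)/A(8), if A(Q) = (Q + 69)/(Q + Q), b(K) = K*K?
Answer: 18496/77 ≈ 240.21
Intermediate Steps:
b(K) = K²
A(Q) = (69 + Q)/(2*Q) (A(Q) = (69 + Q)/((2*Q)) = (69 + Q)*(1/(2*Q)) = (69 + Q)/(2*Q))
b(-34)/A(8) = (-34)²/(((½)*(69 + 8)/8)) = 1156/(((½)*(⅛)*77)) = 1156/(77/16) = 1156*(16/77) = 18496/77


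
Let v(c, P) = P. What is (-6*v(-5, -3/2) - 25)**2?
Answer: 256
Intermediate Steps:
(-6*v(-5, -3/2) - 25)**2 = (-(-18)/2 - 25)**2 = (-6*(-3/2) - 25)**2 = (9 - 25)**2 = (-16)**2 = 256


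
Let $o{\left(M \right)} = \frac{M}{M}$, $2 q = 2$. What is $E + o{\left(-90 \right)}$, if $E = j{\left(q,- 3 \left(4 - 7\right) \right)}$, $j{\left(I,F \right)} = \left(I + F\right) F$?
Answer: $91$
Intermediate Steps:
$q = 1$ ($q = \frac{1}{2} \cdot 2 = 1$)
$j{\left(I,F \right)} = F \left(F + I\right)$ ($j{\left(I,F \right)} = \left(F + I\right) F = F \left(F + I\right)$)
$o{\left(M \right)} = 1$
$E = 90$ ($E = - 3 \left(4 - 7\right) \left(- 3 \left(4 - 7\right) + 1\right) = \left(-3\right) \left(-3\right) \left(\left(-3\right) \left(-3\right) + 1\right) = 9 \left(9 + 1\right) = 9 \cdot 10 = 90$)
$E + o{\left(-90 \right)} = 90 + 1 = 91$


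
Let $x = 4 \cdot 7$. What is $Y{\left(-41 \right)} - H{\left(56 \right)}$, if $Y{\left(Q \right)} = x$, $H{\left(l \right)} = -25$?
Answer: $53$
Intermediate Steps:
$x = 28$
$Y{\left(Q \right)} = 28$
$Y{\left(-41 \right)} - H{\left(56 \right)} = 28 - -25 = 28 + 25 = 53$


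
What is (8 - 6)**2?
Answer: 4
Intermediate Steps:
(8 - 6)**2 = 2**2 = 4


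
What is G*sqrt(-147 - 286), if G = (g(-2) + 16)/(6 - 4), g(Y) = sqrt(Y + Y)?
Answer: I*sqrt(433)*(8 + I) ≈ -20.809 + 166.47*I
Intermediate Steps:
g(Y) = sqrt(2)*sqrt(Y) (g(Y) = sqrt(2*Y) = sqrt(2)*sqrt(Y))
G = 8 + I (G = (sqrt(2)*sqrt(-2) + 16)/(6 - 4) = (sqrt(2)*(I*sqrt(2)) + 16)/2 = (2*I + 16)*(1/2) = (16 + 2*I)*(1/2) = 8 + I ≈ 8.0 + 1.0*I)
G*sqrt(-147 - 286) = (8 + I)*sqrt(-147 - 286) = (8 + I)*sqrt(-433) = (8 + I)*(I*sqrt(433)) = I*sqrt(433)*(8 + I)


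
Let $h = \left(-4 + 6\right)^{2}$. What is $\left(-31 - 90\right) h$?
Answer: $-484$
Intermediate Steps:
$h = 4$ ($h = 2^{2} = 4$)
$\left(-31 - 90\right) h = \left(-31 - 90\right) 4 = \left(-121\right) 4 = -484$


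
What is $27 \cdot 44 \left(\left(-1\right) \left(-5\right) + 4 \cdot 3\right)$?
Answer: $20196$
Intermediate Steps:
$27 \cdot 44 \left(\left(-1\right) \left(-5\right) + 4 \cdot 3\right) = 1188 \left(5 + 12\right) = 1188 \cdot 17 = 20196$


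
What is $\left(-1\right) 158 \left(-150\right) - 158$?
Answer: $23542$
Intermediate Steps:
$\left(-1\right) 158 \left(-150\right) - 158 = \left(-158\right) \left(-150\right) - 158 = 23700 - 158 = 23542$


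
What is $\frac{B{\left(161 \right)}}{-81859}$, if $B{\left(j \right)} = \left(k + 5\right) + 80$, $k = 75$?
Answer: $- \frac{160}{81859} \approx -0.0019546$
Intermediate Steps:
$B{\left(j \right)} = 160$ ($B{\left(j \right)} = \left(75 + 5\right) + 80 = 80 + 80 = 160$)
$\frac{B{\left(161 \right)}}{-81859} = \frac{160}{-81859} = 160 \left(- \frac{1}{81859}\right) = - \frac{160}{81859}$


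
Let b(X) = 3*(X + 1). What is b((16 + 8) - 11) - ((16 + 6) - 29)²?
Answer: -7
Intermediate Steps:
b(X) = 3 + 3*X (b(X) = 3*(1 + X) = 3 + 3*X)
b((16 + 8) - 11) - ((16 + 6) - 29)² = (3 + 3*((16 + 8) - 11)) - ((16 + 6) - 29)² = (3 + 3*(24 - 11)) - (22 - 29)² = (3 + 3*13) - 1*(-7)² = (3 + 39) - 1*49 = 42 - 49 = -7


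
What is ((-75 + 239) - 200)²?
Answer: 1296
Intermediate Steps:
((-75 + 239) - 200)² = (164 - 200)² = (-36)² = 1296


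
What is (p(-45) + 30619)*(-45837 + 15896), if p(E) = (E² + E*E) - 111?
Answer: -1034701078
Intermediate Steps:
p(E) = -111 + 2*E² (p(E) = (E² + E²) - 111 = 2*E² - 111 = -111 + 2*E²)
(p(-45) + 30619)*(-45837 + 15896) = ((-111 + 2*(-45)²) + 30619)*(-45837 + 15896) = ((-111 + 2*2025) + 30619)*(-29941) = ((-111 + 4050) + 30619)*(-29941) = (3939 + 30619)*(-29941) = 34558*(-29941) = -1034701078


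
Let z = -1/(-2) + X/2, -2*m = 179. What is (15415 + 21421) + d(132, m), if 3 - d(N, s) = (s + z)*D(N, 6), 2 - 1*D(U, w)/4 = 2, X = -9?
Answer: 36839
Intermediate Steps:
m = -179/2 (m = -½*179 = -179/2 ≈ -89.500)
D(U, w) = 0 (D(U, w) = 8 - 4*2 = 8 - 8 = 0)
z = -4 (z = -1/(-2) - 9/2 = -1*(-½) - 9*½ = ½ - 9/2 = -4)
d(N, s) = 3 (d(N, s) = 3 - (s - 4)*0 = 3 - (-4 + s)*0 = 3 - 1*0 = 3 + 0 = 3)
(15415 + 21421) + d(132, m) = (15415 + 21421) + 3 = 36836 + 3 = 36839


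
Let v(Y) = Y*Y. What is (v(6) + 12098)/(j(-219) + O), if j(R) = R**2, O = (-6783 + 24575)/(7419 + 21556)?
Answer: 351582650/1389687767 ≈ 0.25299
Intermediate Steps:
v(Y) = Y**2
O = 17792/28975 ≈ 0.61405
(v(6) + 12098)/(j(-219) + O) = (6**2 + 12098)/((-219)**2 + 17792/28975) = (36 + 12098)/(47961 + 17792/28975) = 12134/(1389687767/28975) = 12134*(28975/1389687767) = 351582650/1389687767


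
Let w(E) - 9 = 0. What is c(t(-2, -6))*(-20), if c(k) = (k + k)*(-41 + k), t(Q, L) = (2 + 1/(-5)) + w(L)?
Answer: 65232/5 ≈ 13046.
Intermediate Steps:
w(E) = 9 (w(E) = 9 + 0 = 9)
t(Q, L) = 54/5 (t(Q, L) = (2 + 1/(-5)) + 9 = (2 - ⅕) + 9 = 9/5 + 9 = 54/5)
c(k) = 2*k*(-41 + k) (c(k) = (2*k)*(-41 + k) = 2*k*(-41 + k))
c(t(-2, -6))*(-20) = (2*(54/5)*(-41 + 54/5))*(-20) = (2*(54/5)*(-151/5))*(-20) = -16308/25*(-20) = 65232/5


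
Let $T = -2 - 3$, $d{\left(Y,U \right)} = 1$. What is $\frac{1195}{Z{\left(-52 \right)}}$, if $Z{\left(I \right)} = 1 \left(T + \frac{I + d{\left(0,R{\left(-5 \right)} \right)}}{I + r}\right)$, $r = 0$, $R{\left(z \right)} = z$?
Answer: $- \frac{62140}{209} \approx -297.32$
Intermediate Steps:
$T = -5$ ($T = -2 - 3 = -5$)
$Z{\left(I \right)} = -5 + \frac{1 + I}{I}$ ($Z{\left(I \right)} = 1 \left(-5 + \frac{I + 1}{I + 0}\right) = 1 \left(-5 + \frac{1 + I}{I}\right) = -5 + \frac{1 + I}{I}$)
$\frac{1195}{Z{\left(-52 \right)}} = \frac{1195}{-4 + \frac{1}{-52}} = \frac{1195}{-4 - \frac{1}{52}} = \frac{1195}{- \frac{209}{52}} = 1195 \left(- \frac{52}{209}\right) = - \frac{62140}{209}$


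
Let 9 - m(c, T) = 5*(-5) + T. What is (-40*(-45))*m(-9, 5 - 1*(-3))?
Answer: 46800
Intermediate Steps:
m(c, T) = 34 - T (m(c, T) = 9 - (5*(-5) + T) = 9 - (-25 + T) = 9 + (25 - T) = 34 - T)
(-40*(-45))*m(-9, 5 - 1*(-3)) = (-40*(-45))*(34 - (5 - 1*(-3))) = 1800*(34 - (5 + 3)) = 1800*(34 - 1*8) = 1800*(34 - 8) = 1800*26 = 46800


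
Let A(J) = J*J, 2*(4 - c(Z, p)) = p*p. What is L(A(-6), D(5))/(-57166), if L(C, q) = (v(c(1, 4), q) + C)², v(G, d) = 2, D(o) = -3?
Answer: -722/28583 ≈ -0.025260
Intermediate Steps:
c(Z, p) = 4 - p²/2 (c(Z, p) = 4 - p*p/2 = 4 - p²/2)
A(J) = J²
L(C, q) = (2 + C)²
L(A(-6), D(5))/(-57166) = (2 + (-6)²)²/(-57166) = (2 + 36)²*(-1/57166) = 38²*(-1/57166) = 1444*(-1/57166) = -722/28583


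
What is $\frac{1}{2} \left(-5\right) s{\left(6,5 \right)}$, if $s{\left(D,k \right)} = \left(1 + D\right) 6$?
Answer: $-105$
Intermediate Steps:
$s{\left(D,k \right)} = 6 + 6 D$
$\frac{1}{2} \left(-5\right) s{\left(6,5 \right)} = \frac{1}{2} \left(-5\right) \left(6 + 6 \cdot 6\right) = \frac{1}{2} \left(-5\right) \left(6 + 36\right) = \left(- \frac{5}{2}\right) 42 = -105$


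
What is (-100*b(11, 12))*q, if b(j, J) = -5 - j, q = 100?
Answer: 160000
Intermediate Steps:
(-100*b(11, 12))*q = -100*(-5 - 1*11)*100 = -100*(-5 - 11)*100 = -100*(-16)*100 = 1600*100 = 160000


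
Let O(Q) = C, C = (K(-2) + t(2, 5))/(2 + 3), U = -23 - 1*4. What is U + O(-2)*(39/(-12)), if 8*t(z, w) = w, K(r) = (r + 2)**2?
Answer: -877/32 ≈ -27.406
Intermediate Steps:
U = -27 (U = -23 - 4 = -27)
K(r) = (2 + r)**2
t(z, w) = w/8
C = 1/8 (C = ((2 - 2)**2 + (1/8)*5)/(2 + 3) = (0**2 + 5/8)/5 = (0 + 5/8)*(1/5) = (5/8)*(1/5) = 1/8 ≈ 0.12500)
O(Q) = 1/8
U + O(-2)*(39/(-12)) = -27 + (39/(-12))/8 = -27 + (39*(-1/12))/8 = -27 + (1/8)*(-13/4) = -27 - 13/32 = -877/32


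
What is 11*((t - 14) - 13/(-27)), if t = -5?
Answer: -5500/27 ≈ -203.70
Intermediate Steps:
11*((t - 14) - 13/(-27)) = 11*((-5 - 14) - 13/(-27)) = 11*(-19 - 13*(-1/27)) = 11*(-19 + 13/27) = 11*(-500/27) = -5500/27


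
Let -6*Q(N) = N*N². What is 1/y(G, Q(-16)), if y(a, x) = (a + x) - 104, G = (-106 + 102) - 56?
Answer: 3/1556 ≈ 0.0019280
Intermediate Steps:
Q(N) = -N³/6 (Q(N) = -N*N²/6 = -N³/6)
G = -60 (G = -4 - 56 = -60)
y(a, x) = -104 + a + x
1/y(G, Q(-16)) = 1/(-104 - 60 - ⅙*(-16)³) = 1/(-104 - 60 - ⅙*(-4096)) = 1/(-104 - 60 + 2048/3) = 1/(1556/3) = 3/1556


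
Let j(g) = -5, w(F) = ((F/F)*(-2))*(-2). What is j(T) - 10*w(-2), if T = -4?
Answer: -45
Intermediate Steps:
w(F) = 4 (w(F) = (1*(-2))*(-2) = -2*(-2) = 4)
j(T) - 10*w(-2) = -5 - 10*4 = -5 - 40 = -45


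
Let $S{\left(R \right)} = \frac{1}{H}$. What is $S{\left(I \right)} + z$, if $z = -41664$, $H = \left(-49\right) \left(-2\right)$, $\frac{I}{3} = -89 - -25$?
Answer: $- \frac{4083071}{98} \approx -41664.0$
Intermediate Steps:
$I = -192$ ($I = 3 \left(-89 - -25\right) = 3 \left(-89 + 25\right) = 3 \left(-64\right) = -192$)
$H = 98$
$S{\left(R \right)} = \frac{1}{98}$
$S{\left(I \right)} + z = \frac{1}{98} - 41664 = - \frac{4083071}{98}$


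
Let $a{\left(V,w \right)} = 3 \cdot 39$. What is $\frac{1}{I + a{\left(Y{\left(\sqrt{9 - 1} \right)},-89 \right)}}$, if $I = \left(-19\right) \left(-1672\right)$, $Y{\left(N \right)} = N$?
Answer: $\frac{1}{31885} \approx 3.1363 \cdot 10^{-5}$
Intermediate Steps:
$a{\left(V,w \right)} = 117$
$I = 31768$
$\frac{1}{I + a{\left(Y{\left(\sqrt{9 - 1} \right)},-89 \right)}} = \frac{1}{31768 + 117} = \frac{1}{31885}$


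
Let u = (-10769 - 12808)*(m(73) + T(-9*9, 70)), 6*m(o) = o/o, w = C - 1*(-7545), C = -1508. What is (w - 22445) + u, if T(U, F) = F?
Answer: -3341455/2 ≈ -1.6707e+6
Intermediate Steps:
w = 6037 (w = -1508 - 1*(-7545) = -1508 + 7545 = 6037)
m(o) = ⅙ (m(o) = (o/o)/6 = (⅙)*1 = ⅙)
u = -3308639/2 (u = (-10769 - 12808)*(⅙ + 70) = -23577*421/6 = -3308639/2 ≈ -1.6543e+6)
(w - 22445) + u = (6037 - 22445) - 3308639/2 = -16408 - 3308639/2 = -3341455/2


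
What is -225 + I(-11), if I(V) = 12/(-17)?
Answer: -3837/17 ≈ -225.71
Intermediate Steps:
I(V) = -12/17 (I(V) = 12*(-1/17) = -12/17)
-225 + I(-11) = -225 - 12/17 = -3837/17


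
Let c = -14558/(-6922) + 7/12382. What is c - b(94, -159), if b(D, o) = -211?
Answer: 9132368327/42854102 ≈ 213.10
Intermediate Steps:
c = 90152805/42854102 (c = -14558*(-1/6922) + 7*(1/12382) = 7279/3461 + 7/12382 = 90152805/42854102 ≈ 2.1037)
c - b(94, -159) = 90152805/42854102 - 1*(-211) = 90152805/42854102 + 211 = 9132368327/42854102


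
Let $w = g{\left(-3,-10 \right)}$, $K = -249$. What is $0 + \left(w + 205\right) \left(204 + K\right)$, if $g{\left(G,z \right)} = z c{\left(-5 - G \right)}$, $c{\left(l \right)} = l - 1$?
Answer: $-10575$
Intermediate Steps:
$c{\left(l \right)} = -1 + l$
$g{\left(G,z \right)} = z \left(-6 - G\right)$ ($g{\left(G,z \right)} = z \left(-1 - \left(5 + G\right)\right) = z \left(-6 - G\right)$)
$w = 30$ ($w = \left(-1\right) \left(-10\right) \left(6 - 3\right) = \left(-1\right) \left(-10\right) 3 = 30$)
$0 + \left(w + 205\right) \left(204 + K\right) = 0 + \left(30 + 205\right) \left(204 - 249\right) = 0 + 235 \left(-45\right) = 0 - 10575 = -10575$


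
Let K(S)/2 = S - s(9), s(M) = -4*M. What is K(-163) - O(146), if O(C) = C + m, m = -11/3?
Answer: -1189/3 ≈ -396.33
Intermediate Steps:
m = -11/3 ≈ -3.6667
O(C) = -11/3 + C (O(C) = C - 11/3 = -11/3 + C)
K(S) = 72 + 2*S (K(S) = 2*(S - (-4)*9) = 2*(S - 1*(-36)) = 2*(S + 36) = 2*(36 + S) = 72 + 2*S)
K(-163) - O(146) = (72 + 2*(-163)) - (-11/3 + 146) = (72 - 326) - 1*427/3 = -254 - 427/3 = -1189/3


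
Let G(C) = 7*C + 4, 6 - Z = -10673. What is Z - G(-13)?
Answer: 10766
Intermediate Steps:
Z = 10679 (Z = 6 - 1*(-10673) = 6 + 10673 = 10679)
G(C) = 4 + 7*C
Z - G(-13) = 10679 - (4 + 7*(-13)) = 10679 - (4 - 91) = 10679 - 1*(-87) = 10679 + 87 = 10766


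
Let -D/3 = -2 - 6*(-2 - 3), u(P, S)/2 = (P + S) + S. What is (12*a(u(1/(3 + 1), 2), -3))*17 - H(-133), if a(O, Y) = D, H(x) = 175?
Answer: -17311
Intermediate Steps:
u(P, S) = 2*P + 4*S (u(P, S) = 2*((P + S) + S) = 2*(P + 2*S) = 2*P + 4*S)
D = -84 (D = -3*(-2 - 6*(-2 - 3)) = -3*(-2 - 6*(-5)) = -3*(-2 - 1*(-30)) = -3*(-2 + 30) = -3*28 = -84)
a(O, Y) = -84
(12*a(u(1/(3 + 1), 2), -3))*17 - H(-133) = (12*(-84))*17 - 1*175 = -1008*17 - 175 = -17136 - 175 = -17311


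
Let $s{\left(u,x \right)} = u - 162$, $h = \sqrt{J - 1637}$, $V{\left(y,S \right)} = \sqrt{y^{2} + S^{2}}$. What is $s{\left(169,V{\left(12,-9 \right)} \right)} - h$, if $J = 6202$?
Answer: $7 - \sqrt{4565} \approx -60.565$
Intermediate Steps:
$V{\left(y,S \right)} = \sqrt{S^{2} + y^{2}}$
$h = \sqrt{4565}$ ($h = \sqrt{6202 - 1637} = \sqrt{4565} \approx 67.565$)
$s{\left(u,x \right)} = -162 + u$
$s{\left(169,V{\left(12,-9 \right)} \right)} - h = \left(-162 + 169\right) - \sqrt{4565} = 7 - \sqrt{4565}$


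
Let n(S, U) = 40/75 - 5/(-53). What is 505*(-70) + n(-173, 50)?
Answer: -28102751/795 ≈ -35349.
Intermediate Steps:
n(S, U) = 499/795 (n(S, U) = 40*(1/75) - 5*(-1/53) = 8/15 + 5/53 = 499/795)
505*(-70) + n(-173, 50) = 505*(-70) + 499/795 = -35350 + 499/795 = -28102751/795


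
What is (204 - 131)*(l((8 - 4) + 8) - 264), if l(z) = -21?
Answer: -20805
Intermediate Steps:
(204 - 131)*(l((8 - 4) + 8) - 264) = (204 - 131)*(-21 - 264) = 73*(-285) = -20805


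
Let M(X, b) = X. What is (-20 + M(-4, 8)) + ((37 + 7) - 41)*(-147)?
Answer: -465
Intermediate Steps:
(-20 + M(-4, 8)) + ((37 + 7) - 41)*(-147) = (-20 - 4) + ((37 + 7) - 41)*(-147) = -24 + (44 - 41)*(-147) = -24 + 3*(-147) = -24 - 441 = -465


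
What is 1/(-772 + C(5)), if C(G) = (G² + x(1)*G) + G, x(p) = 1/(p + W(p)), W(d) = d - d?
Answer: -1/737 ≈ -0.0013569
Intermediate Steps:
W(d) = 0
x(p) = 1/p (x(p) = 1/(p + 0) = 1/p)
C(G) = G² + 2*G (C(G) = (G² + G/1) + G = (G² + 1*G) + G = (G² + G) + G = (G + G²) + G = G² + 2*G)
1/(-772 + C(5)) = 1/(-772 + 5*(2 + 5)) = 1/(-772 + 5*7) = 1/(-772 + 35) = 1/(-737) = -1/737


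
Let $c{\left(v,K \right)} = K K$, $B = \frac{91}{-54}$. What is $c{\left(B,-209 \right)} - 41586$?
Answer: $2095$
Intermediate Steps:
$B = - \frac{91}{54}$ ($B = 91 \left(- \frac{1}{54}\right) = - \frac{91}{54} \approx -1.6852$)
$c{\left(v,K \right)} = K^{2}$
$c{\left(B,-209 \right)} - 41586 = \left(-209\right)^{2} - 41586 = 43681 - 41586 = 2095$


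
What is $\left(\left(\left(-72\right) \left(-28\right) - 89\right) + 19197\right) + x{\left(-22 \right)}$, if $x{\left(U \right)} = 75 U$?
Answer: $19474$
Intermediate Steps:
$\left(\left(\left(-72\right) \left(-28\right) - 89\right) + 19197\right) + x{\left(-22 \right)} = \left(\left(\left(-72\right) \left(-28\right) - 89\right) + 19197\right) + 75 \left(-22\right) = \left(\left(2016 - 89\right) + 19197\right) - 1650 = \left(1927 + 19197\right) - 1650 = 21124 - 1650 = 19474$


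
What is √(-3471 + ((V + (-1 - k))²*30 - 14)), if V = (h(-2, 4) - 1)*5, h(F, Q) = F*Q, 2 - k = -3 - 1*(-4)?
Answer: √62785 ≈ 250.57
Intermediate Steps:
k = 1 (k = 2 - (-3 - 1*(-4)) = 2 - (-3 + 4) = 2 - 1*1 = 2 - 1 = 1)
V = -45 (V = (-2*4 - 1)*5 = (-8 - 1)*5 = -9*5 = -45)
√(-3471 + ((V + (-1 - k))²*30 - 14)) = √(-3471 + ((-45 + (-1 - 1*1))²*30 - 14)) = √(-3471 + ((-45 + (-1 - 1))²*30 - 14)) = √(-3471 + ((-45 - 2)²*30 - 14)) = √(-3471 + ((-47)²*30 - 14)) = √(-3471 + (2209*30 - 14)) = √(-3471 + (66270 - 14)) = √(-3471 + 66256) = √62785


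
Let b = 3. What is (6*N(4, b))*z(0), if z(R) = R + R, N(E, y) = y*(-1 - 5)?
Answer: 0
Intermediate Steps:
N(E, y) = -6*y (N(E, y) = y*(-6) = -6*y)
z(R) = 2*R
(6*N(4, b))*z(0) = (6*(-6*3))*(2*0) = (6*(-18))*0 = -108*0 = 0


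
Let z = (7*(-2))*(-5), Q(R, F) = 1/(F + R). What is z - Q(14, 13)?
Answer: 1889/27 ≈ 69.963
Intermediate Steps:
z = 70 (z = -14*(-5) = 70)
z - Q(14, 13) = 70 - 1/(13 + 14) = 70 - 1/27 = 1889/27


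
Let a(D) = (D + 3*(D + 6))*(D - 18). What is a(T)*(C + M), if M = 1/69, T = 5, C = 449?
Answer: -15305108/69 ≈ -2.2181e+5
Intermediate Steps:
a(D) = (-18 + D)*(18 + 4*D) (a(D) = (D + 3*(6 + D))*(-18 + D) = (D + (18 + 3*D))*(-18 + D) = (18 + 4*D)*(-18 + D) = (-18 + D)*(18 + 4*D))
M = 1/69 ≈ 0.014493
a(T)*(C + M) = (-324 - 54*5 + 4*5**2)*(449 + 1/69) = (-324 - 270 + 4*25)*(30982/69) = (-324 - 270 + 100)*(30982/69) = -494*30982/69 = -15305108/69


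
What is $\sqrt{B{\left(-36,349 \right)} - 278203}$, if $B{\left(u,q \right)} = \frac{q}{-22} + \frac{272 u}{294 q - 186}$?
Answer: $\frac{i \sqrt{1089925026406810}}{62590} \approx 527.46 i$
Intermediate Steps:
$B{\left(u,q \right)} = - \frac{q}{22} + \frac{272 u}{-186 + 294 q}$ ($B{\left(u,q \right)} = q \left(- \frac{1}{22}\right) + \frac{272 u}{-186 + 294 q} = - \frac{q}{22} + \frac{272 u}{-186 + 294 q}$)
$\sqrt{B{\left(-36,349 \right)} - 278203} = \sqrt{\frac{- 147 \cdot 349^{2} + 93 \cdot 349 + 2992 \left(-36\right)}{66 \left(-31 + 49 \cdot 349\right)} - 278203} = \sqrt{\frac{\left(-147\right) 121801 + 32457 - 107712}{66 \left(-31 + 17101\right)} - 278203} = \sqrt{\frac{-17904747 + 32457 - 107712}{66 \cdot 17070} - 278203} = \sqrt{\frac{1}{66} \cdot \frac{1}{17070} \left(-17980002\right) - 278203} = \sqrt{- \frac{998889}{62590} - 278203} = \sqrt{- \frac{17413724659}{62590}} = \frac{i \sqrt{1089925026406810}}{62590}$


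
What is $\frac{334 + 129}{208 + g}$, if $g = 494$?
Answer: $\frac{463}{702} \approx 0.65954$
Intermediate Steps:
$\frac{334 + 129}{208 + g} = \frac{334 + 129}{208 + 494} = \frac{463}{702}$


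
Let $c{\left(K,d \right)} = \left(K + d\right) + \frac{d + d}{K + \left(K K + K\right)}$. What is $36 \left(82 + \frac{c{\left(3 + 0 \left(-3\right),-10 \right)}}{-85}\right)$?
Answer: $\frac{50244}{17} \approx 2955.5$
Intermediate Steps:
$c{\left(K,d \right)} = K + d + \frac{2 d}{K^{2} + 2 K}$ ($c{\left(K,d \right)} = \left(K + d\right) + \frac{2 d}{K + \left(K^{2} + K\right)} = \left(K + d\right) + \frac{2 d}{K + \left(K + K^{2}\right)} = \left(K + d\right) + \frac{2 d}{K^{2} + 2 K} = K + d + \frac{2 d}{K^{2} + 2 K}$)
$36 \left(82 + \frac{c{\left(3 + 0 \left(-3\right),-10 \right)}}{-85}\right) = 36 \left(82 + \frac{\frac{1}{3 + 0 \left(-3\right)} \frac{1}{2 + \left(3 + 0 \left(-3\right)\right)} \left(\left(3 + 0 \left(-3\right)\right)^{3} + 2 \left(-10\right) + 2 \left(3 + 0 \left(-3\right)\right)^{2} - 10 \left(3 + 0 \left(-3\right)\right)^{2} + 2 \left(3 + 0 \left(-3\right)\right) \left(-10\right)\right)}{-85}\right) = 36 \left(82 + \frac{\left(3 + 0\right)^{3} - 20 + 2 \left(3 + 0\right)^{2} - 10 \left(3 + 0\right)^{2} + 2 \left(3 + 0\right) \left(-10\right)}{\left(3 + 0\right) \left(2 + \left(3 + 0\right)\right)} \left(- \frac{1}{85}\right)\right) = 36 \left(82 + \frac{3^{3} - 20 + 2 \cdot 3^{2} - 10 \cdot 3^{2} + 2 \cdot 3 \left(-10\right)}{3 \left(2 + 3\right)} \left(- \frac{1}{85}\right)\right) = 36 \left(82 + \frac{27 - 20 + 2 \cdot 9 - 90 - 60}{3 \cdot 5} \left(- \frac{1}{85}\right)\right) = 36 \left(82 + \frac{1}{3} \cdot \frac{1}{5} \left(27 - 20 + 18 - 90 - 60\right) \left(- \frac{1}{85}\right)\right) = 36 \left(82 + \frac{1}{3} \cdot \frac{1}{5} \left(-125\right) \left(- \frac{1}{85}\right)\right) = 36 \left(82 - - \frac{5}{51}\right) = 36 \left(82 + \frac{5}{51}\right) = 36 \cdot \frac{4187}{51} = \frac{50244}{17}$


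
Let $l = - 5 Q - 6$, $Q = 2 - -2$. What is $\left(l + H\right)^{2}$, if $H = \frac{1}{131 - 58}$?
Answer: $\frac{3598609}{5329} \approx 675.29$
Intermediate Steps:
$Q = 4$ ($Q = 2 + 2 = 4$)
$l = -26$ ($l = \left(-5\right) 4 - 6 = -20 - 6 = -26$)
$H = \frac{1}{73} \approx 0.013699$
$\left(l + H\right)^{2} = \left(-26 + \frac{1}{73}\right)^{2} = \left(- \frac{1897}{73}\right)^{2} = \frac{3598609}{5329}$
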